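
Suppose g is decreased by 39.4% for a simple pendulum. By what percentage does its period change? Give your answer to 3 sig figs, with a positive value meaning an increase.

28.5%

T ∝ 1/√g, so T'/T = 1/√(0.6060) = 1.285.
Percentage change in T = (1.285 − 1) × 100% = 28.5%.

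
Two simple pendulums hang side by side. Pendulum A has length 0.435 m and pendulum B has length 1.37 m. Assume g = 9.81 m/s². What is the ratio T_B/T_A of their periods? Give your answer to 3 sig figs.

T ∝ √L, so T_B/T_A = √(L_B/L_A) = √(1.37/0.435) = 1.77.

1.77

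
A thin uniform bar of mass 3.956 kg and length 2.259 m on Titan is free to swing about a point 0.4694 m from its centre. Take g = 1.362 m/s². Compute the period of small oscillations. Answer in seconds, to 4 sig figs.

For a physical pendulum T = 2π√(I/(mgd)), with d = 0.46940 m from pivot to centre of mass.
I_cm = mL²/12 = 3.956 × 2.259²/12 = 1.6823 kg·m²; I = I_cm + md² = 1.6823 + 3.956 × 0.46940² = 2.5540 kg·m².
T = 2π√(2.5540/(3.956 × 1.362 × 0.46940)) = 6.314 s.

6.314 s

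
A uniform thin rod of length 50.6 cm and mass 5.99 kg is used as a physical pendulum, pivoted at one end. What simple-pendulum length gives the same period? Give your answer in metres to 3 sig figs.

The equivalent simple-pendulum length is L_eq = I/(md), where I is about the pivot and d = 0.2530 m.
I_cm = (1/12)mL² = 0.1278 kg·m², so I = I_cm + md² = 0.1278 + 0.3834 = 0.5112 kg·m².
L_eq = 0.5112/(5.99 × 0.2530) = 0.337 m.

0.337 m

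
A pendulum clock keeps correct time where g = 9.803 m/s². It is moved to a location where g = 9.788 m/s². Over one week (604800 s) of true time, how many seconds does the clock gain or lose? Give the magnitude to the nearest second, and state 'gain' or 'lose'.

The clock's period scales as T ∝ 1/√g, so T'/T = √(9.803/9.788) = 1.00077.
In 604800 s of true time the clock registers 604800/1.00077 = 604337.1 s, so it loses 463 s.

lose 463 s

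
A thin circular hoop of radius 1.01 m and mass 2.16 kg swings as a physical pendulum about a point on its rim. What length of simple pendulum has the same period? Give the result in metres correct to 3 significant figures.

2.02 m

The equivalent simple-pendulum length is L_eq = I/(md), where I is about the pivot and d = 1.010 m.
I_cm = mR² = 2.203 kg·m², so I = I_cm + md² = 2.203 + 2.203 = 4.407 kg·m².
L_eq = 4.407/(2.16 × 1.010) = 2.02 m.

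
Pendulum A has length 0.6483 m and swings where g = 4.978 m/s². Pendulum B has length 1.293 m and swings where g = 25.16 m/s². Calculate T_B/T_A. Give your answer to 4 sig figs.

T = 2π√(L/g), so T_B/T_A = √((L_B/g_B)/(L_A/g_A)) = √((1.293/25.16)/(0.6483/4.978)) = 0.6282.

0.6282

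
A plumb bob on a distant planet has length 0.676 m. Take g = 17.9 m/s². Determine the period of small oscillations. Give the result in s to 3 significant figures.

T = 2π√(L/g) = 2π√(0.676/17.9) = 2π × 0.1943 = 1.22 s.

1.22 s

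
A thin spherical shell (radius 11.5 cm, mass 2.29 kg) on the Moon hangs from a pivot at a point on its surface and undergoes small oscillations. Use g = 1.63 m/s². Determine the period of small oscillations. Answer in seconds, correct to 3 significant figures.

I_cm = (2/3)mr² = 0.02019 kg·m². The pivot is at distance d = 0.115 m from the centre of mass.
By the parallel-axis theorem, I = I_cm + md² = 0.02019 + 0.03029 = 0.05048 kg·m².
T = 2π√(I/(mgd)) = 2π√(0.05048/(2.29 × 1.63 × 0.115)) = 2.15 s.

2.15 s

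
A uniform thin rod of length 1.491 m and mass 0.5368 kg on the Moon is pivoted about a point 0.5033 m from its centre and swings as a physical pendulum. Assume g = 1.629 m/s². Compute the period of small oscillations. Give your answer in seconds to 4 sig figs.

4.595 s

For a physical pendulum T = 2π√(I/(mgd)), with d = 0.50330 m from pivot to centre of mass.
I_cm = mL²/12 = 0.5368 × 1.491²/12 = 0.099446 kg·m²; I = I_cm + md² = 0.099446 + 0.5368 × 0.50330² = 0.23542 kg·m².
T = 2π√(0.23542/(0.5368 × 1.629 × 0.50330)) = 4.595 s.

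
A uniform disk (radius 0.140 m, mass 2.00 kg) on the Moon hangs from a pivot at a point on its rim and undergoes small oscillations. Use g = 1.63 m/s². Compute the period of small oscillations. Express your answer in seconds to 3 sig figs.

2.26 s

I_cm = ½mr² = 0.01960 kg·m². The pivot is at distance d = 0.140 m from the centre of mass.
By the parallel-axis theorem, I = I_cm + md² = 0.01960 + 0.03920 = 0.05880 kg·m².
T = 2π√(I/(mgd)) = 2π√(0.05880/(2.00 × 1.63 × 0.140)) = 2.26 s.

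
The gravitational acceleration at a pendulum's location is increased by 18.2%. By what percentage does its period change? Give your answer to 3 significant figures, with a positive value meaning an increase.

T ∝ 1/√g, so T'/T = 1/√(1.182) = 0.9198.
Percentage change in T = (0.9198 − 1) × 100% = -8.02%.

-8.02%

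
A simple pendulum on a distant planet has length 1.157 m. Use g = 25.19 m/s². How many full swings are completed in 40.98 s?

30

T = 2π√(L/g) = 2π√(1.157/25.19) = 1.3466 s.
Number of complete oscillations = ⌊40.98/1.3466⌋ = ⌊30.433⌋ = 30.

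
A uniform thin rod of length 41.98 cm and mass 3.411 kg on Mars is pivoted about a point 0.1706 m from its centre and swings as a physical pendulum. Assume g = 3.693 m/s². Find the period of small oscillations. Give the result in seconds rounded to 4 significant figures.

For a physical pendulum T = 2π√(I/(mgd)), with d = 0.17060 m from pivot to centre of mass.
I_cm = mL²/12 = 3.411 × 0.4198²/12 = 0.050094 kg·m²; I = I_cm + md² = 0.050094 + 3.411 × 0.17060² = 0.14937 kg·m².
T = 2π√(0.14937/(3.411 × 3.693 × 0.17060)) = 1.656 s.

1.656 s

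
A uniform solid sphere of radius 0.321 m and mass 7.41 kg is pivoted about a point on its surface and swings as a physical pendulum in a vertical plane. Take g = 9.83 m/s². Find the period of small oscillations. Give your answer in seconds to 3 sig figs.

1.34 s

I_cm = (2/5)mr² = 0.3054 kg·m². The pivot is at distance d = 0.321 m from the centre of mass.
By the parallel-axis theorem, I = I_cm + md² = 0.3054 + 0.7635 = 1.069 kg·m².
T = 2π√(I/(mgd)) = 2π√(1.069/(7.41 × 9.83 × 0.321)) = 1.34 s.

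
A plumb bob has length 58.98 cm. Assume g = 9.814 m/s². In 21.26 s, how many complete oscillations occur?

13

T = 2π√(L/g) = 2π√(0.5898/9.814) = 1.5403 s.
Number of complete oscillations = ⌊21.26/1.5403⌋ = ⌊13.802⌋ = 13.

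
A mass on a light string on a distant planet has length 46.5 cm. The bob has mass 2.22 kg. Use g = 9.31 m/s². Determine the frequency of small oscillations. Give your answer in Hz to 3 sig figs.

0.712 Hz

T = 2π√(L/g) = 2π√(0.465/9.31) = 1.404 s, so f = 1/T = 0.712 Hz.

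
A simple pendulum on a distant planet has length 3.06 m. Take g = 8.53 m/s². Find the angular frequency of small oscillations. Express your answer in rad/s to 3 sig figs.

ω = √(g/L) = √(8.53/3.06) = 1.67 rad/s.

1.67 rad/s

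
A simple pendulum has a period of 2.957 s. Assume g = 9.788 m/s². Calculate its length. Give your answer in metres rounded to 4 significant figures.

2.168 m

From T = 2π√(L/g), L = gT²/(4π²) = 9.788 × 2.9570²/(4π²) = 2.168 m.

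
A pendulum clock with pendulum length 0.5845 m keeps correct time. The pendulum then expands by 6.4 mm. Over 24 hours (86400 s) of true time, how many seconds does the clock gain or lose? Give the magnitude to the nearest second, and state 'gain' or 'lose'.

lose 469 s

T ∝ √L, so T'/T = √(0.59090/0.5845) = 1.00546.
In 86400 s of true time the clock registers 86400/1.00546 = 85930.8 s, so it loses 469 s.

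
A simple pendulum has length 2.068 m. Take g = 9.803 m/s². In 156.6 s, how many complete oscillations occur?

54

T = 2π√(L/g) = 2π√(2.068/9.803) = 2.8859 s.
Number of complete oscillations = ⌊156.6/2.8859⌋ = ⌊54.265⌋ = 54.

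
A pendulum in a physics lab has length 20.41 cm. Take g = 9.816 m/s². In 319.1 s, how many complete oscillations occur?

T = 2π√(L/g) = 2π√(0.2041/9.816) = 0.90601 s.
Number of complete oscillations = ⌊319.1/0.90601⌋ = ⌊352.20⌋ = 352.

352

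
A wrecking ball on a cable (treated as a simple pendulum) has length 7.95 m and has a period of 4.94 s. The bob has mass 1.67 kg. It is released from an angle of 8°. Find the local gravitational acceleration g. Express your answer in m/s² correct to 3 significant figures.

From T = 2π√(L/g), g = 4π²L/T² = 4π² × 7.95/4.940² = 12.9 m/s².

12.9 m/s²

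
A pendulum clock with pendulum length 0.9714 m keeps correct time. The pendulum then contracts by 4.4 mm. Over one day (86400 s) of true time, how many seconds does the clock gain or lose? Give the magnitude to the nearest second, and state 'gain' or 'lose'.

gain 196 s

T ∝ √L, so T'/T = √(0.96700/0.9714) = 0.997733.
In 86400 s of true time the clock registers 86400/0.997733 = 86596.3 s, so it gains 196 s.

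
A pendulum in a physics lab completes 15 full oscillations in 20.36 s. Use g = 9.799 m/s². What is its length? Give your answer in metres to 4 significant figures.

T = 20.36/15 = 1.3573 s.
From T = 2π√(L/g), L = gT²/(4π²) = 9.799 × 1.3573²/(4π²) = 0.4573 m.

0.4573 m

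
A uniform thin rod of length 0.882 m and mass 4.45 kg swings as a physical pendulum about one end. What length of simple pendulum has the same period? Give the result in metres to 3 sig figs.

The equivalent simple-pendulum length is L_eq = I/(md), where I is about the pivot and d = 0.4410 m.
I_cm = (1/12)mL² = 0.2885 kg·m², so I = I_cm + md² = 0.2885 + 0.8654 = 1.154 kg·m².
L_eq = 1.154/(4.45 × 0.4410) = 0.588 m.

0.588 m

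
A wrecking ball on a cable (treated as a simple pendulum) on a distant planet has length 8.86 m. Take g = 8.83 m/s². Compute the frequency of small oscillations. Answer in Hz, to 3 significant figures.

T = 2π√(L/g) = 2π√(8.86/8.83) = 6.294 s, so f = 1/T = 0.159 Hz.

0.159 Hz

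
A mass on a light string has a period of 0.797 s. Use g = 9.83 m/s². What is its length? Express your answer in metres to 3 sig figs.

0.158 m

From T = 2π√(L/g), L = gT²/(4π²) = 9.83 × 0.7970²/(4π²) = 0.158 m.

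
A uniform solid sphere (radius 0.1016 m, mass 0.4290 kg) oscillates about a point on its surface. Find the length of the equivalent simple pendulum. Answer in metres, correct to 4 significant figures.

The equivalent simple-pendulum length is L_eq = I/(md), where I is about the pivot and d = 0.10160 m.
I_cm = (2/5)mR² = 0.0017714 kg·m², so I = I_cm + md² = 0.0017714 + 0.0044284 = 0.0061997 kg·m².
L_eq = 0.0061997/(0.4290 × 0.10160) = 0.1422 m.

0.1422 m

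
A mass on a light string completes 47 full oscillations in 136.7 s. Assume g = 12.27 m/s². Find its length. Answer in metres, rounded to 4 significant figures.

T = 136.7/47 = 2.9085 s.
From T = 2π√(L/g), L = gT²/(4π²) = 12.27 × 2.9085²/(4π²) = 2.629 m.

2.629 m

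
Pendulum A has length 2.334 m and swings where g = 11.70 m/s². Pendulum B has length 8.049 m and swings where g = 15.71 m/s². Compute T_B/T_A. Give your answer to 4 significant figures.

1.603

T = 2π√(L/g), so T_B/T_A = √((L_B/g_B)/(L_A/g_A)) = √((8.049/15.71)/(2.334/11.70)) = 1.603.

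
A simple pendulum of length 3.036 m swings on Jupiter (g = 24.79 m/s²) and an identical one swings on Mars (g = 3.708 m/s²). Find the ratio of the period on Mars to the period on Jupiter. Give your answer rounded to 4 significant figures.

T ∝ 1/√g, so T₂/T₁ = √(g₁/g₂) = √(24.79/3.708) = 2.586.

2.586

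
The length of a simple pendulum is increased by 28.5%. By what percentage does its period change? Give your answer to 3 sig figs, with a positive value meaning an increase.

T ∝ √L, so T'/T = √(1.285) = 1.134.
Percentage change in T = (1.134 − 1) × 100% = 13.4%.

13.4%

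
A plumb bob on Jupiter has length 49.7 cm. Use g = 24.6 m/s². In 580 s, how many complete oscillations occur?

T = 2π√(L/g) = 2π√(0.497/24.6) = 0.8931 s.
Number of complete oscillations = ⌊580/0.8931⌋ = ⌊649.4⌋ = 649.

649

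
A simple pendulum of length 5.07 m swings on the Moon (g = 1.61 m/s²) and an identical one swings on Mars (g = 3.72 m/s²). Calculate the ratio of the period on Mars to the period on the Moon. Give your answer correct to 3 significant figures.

0.658

T ∝ 1/√g, so T₂/T₁ = √(g₁/g₂) = √(1.61/3.72) = 0.658.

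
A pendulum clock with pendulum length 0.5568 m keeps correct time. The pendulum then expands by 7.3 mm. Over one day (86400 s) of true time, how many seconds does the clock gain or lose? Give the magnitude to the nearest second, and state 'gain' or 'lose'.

lose 561 s

T ∝ √L, so T'/T = √(0.56410/0.5568) = 1.00653.
In 86400 s of true time the clock registers 86400/1.00653 = 85839.1 s, so it loses 561 s.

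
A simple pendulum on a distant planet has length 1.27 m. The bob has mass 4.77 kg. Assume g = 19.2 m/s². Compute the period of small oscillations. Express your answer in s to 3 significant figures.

T = 2π√(L/g) = 2π√(1.27/19.2) = 2π × 0.2572 = 1.62 s.

1.62 s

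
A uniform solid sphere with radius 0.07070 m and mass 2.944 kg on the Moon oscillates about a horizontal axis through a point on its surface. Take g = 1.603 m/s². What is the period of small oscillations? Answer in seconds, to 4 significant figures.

1.561 s

I_cm = (2/5)mr² = 0.0058862 kg·m². The pivot is at distance d = 0.07070 m from the centre of mass.
By the parallel-axis theorem, I = I_cm + md² = 0.0058862 + 0.014716 = 0.020602 kg·m².
T = 2π√(I/(mgd)) = 2π√(0.020602/(2.944 × 1.603 × 0.07070)) = 1.561 s.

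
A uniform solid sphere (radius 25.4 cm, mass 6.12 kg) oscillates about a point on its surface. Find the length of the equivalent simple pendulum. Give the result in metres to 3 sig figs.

The equivalent simple-pendulum length is L_eq = I/(md), where I is about the pivot and d = 0.2540 m.
I_cm = (2/5)mR² = 0.1579 kg·m², so I = I_cm + md² = 0.1579 + 0.3948 = 0.5528 kg·m².
L_eq = 0.5528/(6.12 × 0.2540) = 0.356 m.

0.356 m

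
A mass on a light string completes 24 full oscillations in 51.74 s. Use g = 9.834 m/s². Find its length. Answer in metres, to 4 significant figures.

T = 51.74/24 = 2.1558 s.
From T = 2π√(L/g), L = gT²/(4π²) = 9.834 × 2.1558²/(4π²) = 1.158 m.

1.158 m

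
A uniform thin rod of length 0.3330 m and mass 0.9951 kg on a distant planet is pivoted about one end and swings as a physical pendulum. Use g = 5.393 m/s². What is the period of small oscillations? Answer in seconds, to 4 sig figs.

For a physical pendulum T = 2π√(I/(mgd)), with d = 0.16650 m from pivot to centre of mass.
I_cm = mL²/12 = 0.9951 × 0.3330²/12 = 0.0091955 kg·m²; I = I_cm + md² = 0.0091955 + 0.9951 × 0.16650² = 0.036782 kg·m².
T = 2π√(0.036782/(0.9951 × 5.393 × 0.16650)) = 1.275 s.

1.275 s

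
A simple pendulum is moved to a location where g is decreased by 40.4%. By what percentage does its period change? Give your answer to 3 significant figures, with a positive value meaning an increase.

T ∝ 1/√g, so T'/T = 1/√(0.5960) = 1.295.
Percentage change in T = (1.295 − 1) × 100% = 29.5%.

29.5%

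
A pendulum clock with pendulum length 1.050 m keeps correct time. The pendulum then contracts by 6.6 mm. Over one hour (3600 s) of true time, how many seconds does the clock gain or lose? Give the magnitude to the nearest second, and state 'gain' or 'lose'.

T ∝ √L, so T'/T = √(1.04340/1.050) = 0.996852.
In 3600 s of true time the clock registers 3600/0.996852 = 3611.4 s, so it gains 11 s.

gain 11 s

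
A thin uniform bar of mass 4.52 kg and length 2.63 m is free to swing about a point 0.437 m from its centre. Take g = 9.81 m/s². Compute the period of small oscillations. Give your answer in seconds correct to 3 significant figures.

For a physical pendulum T = 2π√(I/(mgd)), with d = 0.4370 m from pivot to centre of mass.
I_cm = mL²/12 = 4.52 × 2.63²/12 = 2.605 kg·m²; I = I_cm + md² = 2.605 + 4.52 × 0.4370² = 3.469 kg·m².
T = 2π√(3.469/(4.52 × 9.81 × 0.4370)) = 2.66 s.

2.66 s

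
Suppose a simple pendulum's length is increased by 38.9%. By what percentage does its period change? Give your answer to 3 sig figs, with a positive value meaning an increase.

T ∝ √L, so T'/T = √(1.389) = 1.179.
Percentage change in T = (1.179 − 1) × 100% = 17.9%.

17.9%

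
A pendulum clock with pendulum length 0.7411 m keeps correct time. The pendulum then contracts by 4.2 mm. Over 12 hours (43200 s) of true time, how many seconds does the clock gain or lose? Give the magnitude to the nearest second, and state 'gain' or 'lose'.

gain 123 s

T ∝ √L, so T'/T = √(0.73690/0.7411) = 0.997162.
In 43200 s of true time the clock registers 43200/0.997162 = 43322.9 s, so it gains 123 s.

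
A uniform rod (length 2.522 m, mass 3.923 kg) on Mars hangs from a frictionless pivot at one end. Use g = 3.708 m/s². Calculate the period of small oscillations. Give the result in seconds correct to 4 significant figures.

For a physical pendulum T = 2π√(I/(mgd)), with d = 1.2610 m from pivot to centre of mass.
I_cm = mL²/12 = 3.923 × 2.522²/12 = 2.0793 kg·m²; I = I_cm + md² = 2.0793 + 3.923 × 1.2610² = 8.3174 kg·m².
T = 2π√(8.3174/(3.923 × 3.708 × 1.2610)) = 4.231 s.

4.231 s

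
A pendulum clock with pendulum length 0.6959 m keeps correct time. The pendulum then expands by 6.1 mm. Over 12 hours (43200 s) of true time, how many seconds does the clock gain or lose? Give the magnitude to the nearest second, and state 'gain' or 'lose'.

lose 188 s

T ∝ √L, so T'/T = √(0.70200/0.6959) = 1.00437.
In 43200 s of true time the clock registers 43200/1.00437 = 43011.9 s, so it loses 188 s.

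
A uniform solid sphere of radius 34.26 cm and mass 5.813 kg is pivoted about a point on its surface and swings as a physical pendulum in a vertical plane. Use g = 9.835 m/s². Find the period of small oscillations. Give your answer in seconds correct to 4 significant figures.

I_cm = (2/5)mr² = 0.27292 kg·m². The pivot is at distance d = 0.3426 m from the centre of mass.
By the parallel-axis theorem, I = I_cm + md² = 0.27292 + 0.68230 = 0.95522 kg·m².
T = 2π√(I/(mgd)) = 2π√(0.95522/(5.813 × 9.835 × 0.3426)) = 1.388 s.

1.388 s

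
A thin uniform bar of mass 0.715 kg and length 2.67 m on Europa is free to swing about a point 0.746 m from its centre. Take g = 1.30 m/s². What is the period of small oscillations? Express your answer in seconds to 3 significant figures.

For a physical pendulum T = 2π√(I/(mgd)), with d = 0.7460 m from pivot to centre of mass.
I_cm = mL²/12 = 0.715 × 2.67²/12 = 0.4248 kg·m²; I = I_cm + md² = 0.4248 + 0.715 × 0.7460² = 0.8227 kg·m².
T = 2π√(0.8227/(0.715 × 1.30 × 0.7460)) = 6.84 s.

6.84 s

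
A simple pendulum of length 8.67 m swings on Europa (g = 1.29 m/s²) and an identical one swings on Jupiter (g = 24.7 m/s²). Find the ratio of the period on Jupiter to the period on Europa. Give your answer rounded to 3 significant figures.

T ∝ 1/√g, so T₂/T₁ = √(g₁/g₂) = √(1.29/24.7) = 0.229.

0.229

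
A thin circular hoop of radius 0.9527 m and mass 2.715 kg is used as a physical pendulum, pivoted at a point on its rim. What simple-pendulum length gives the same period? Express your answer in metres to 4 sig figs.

1.905 m

The equivalent simple-pendulum length is L_eq = I/(md), where I is about the pivot and d = 0.95270 m.
I_cm = mR² = 2.4642 kg·m², so I = I_cm + md² = 2.4642 + 2.4642 = 4.9285 kg·m².
L_eq = 4.9285/(2.715 × 0.95270) = 1.905 m.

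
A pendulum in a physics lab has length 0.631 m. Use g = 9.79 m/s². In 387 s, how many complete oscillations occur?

242

T = 2π√(L/g) = 2π√(0.631/9.79) = 1.595 s.
Number of complete oscillations = ⌊387/1.595⌋ = ⌊242.6⌋ = 242.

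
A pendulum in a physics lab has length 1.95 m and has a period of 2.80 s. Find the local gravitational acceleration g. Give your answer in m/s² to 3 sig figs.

9.82 m/s²

From T = 2π√(L/g), g = 4π²L/T² = 4π² × 1.95/2.800² = 9.82 m/s².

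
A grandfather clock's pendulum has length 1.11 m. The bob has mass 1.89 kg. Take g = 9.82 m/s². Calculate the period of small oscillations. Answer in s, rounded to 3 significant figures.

T = 2π√(L/g) = 2π√(1.11/9.82) = 2π × 0.3362 = 2.11 s.

2.11 s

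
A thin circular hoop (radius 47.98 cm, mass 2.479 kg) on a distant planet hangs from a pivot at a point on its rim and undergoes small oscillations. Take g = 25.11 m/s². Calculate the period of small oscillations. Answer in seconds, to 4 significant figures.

1.228 s

I_cm = mr² = 0.57069 kg·m². The pivot is at distance d = 0.4798 m from the centre of mass.
By the parallel-axis theorem, I = I_cm + md² = 0.57069 + 0.57069 = 1.1414 kg·m².
T = 2π√(I/(mgd)) = 2π√(1.1414/(2.479 × 25.11 × 0.4798)) = 1.228 s.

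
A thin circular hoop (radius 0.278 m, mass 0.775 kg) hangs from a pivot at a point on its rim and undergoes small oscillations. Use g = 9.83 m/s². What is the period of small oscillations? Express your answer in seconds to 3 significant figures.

I_cm = mr² = 0.05990 kg·m². The pivot is at distance d = 0.278 m from the centre of mass.
By the parallel-axis theorem, I = I_cm + md² = 0.05990 + 0.05990 = 0.1198 kg·m².
T = 2π√(I/(mgd)) = 2π√(0.1198/(0.775 × 9.83 × 0.278)) = 1.49 s.

1.49 s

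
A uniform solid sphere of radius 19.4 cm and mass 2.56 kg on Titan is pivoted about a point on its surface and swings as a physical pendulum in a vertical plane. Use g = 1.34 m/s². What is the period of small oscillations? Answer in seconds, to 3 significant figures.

2.83 s

I_cm = (2/5)mr² = 0.03854 kg·m². The pivot is at distance d = 0.194 m from the centre of mass.
By the parallel-axis theorem, I = I_cm + md² = 0.03854 + 0.09635 = 0.1349 kg·m².
T = 2π√(I/(mgd)) = 2π√(0.1349/(2.56 × 1.34 × 0.194)) = 2.83 s.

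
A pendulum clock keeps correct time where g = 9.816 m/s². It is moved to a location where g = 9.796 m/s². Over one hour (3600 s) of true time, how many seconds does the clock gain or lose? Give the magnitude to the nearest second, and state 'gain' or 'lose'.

The clock's period scales as T ∝ 1/√g, so T'/T = √(9.816/9.796) = 1.00102.
In 3600 s of true time the clock registers 3600/1.00102 = 3596.3 s, so it loses 4 s.

lose 4 s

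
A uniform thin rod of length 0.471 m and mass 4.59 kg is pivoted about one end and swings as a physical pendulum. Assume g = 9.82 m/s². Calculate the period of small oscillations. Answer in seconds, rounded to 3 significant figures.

For a physical pendulum T = 2π√(I/(mgd)), with d = 0.2355 m from pivot to centre of mass.
I_cm = mL²/12 = 4.59 × 0.471²/12 = 0.08485 kg·m²; I = I_cm + md² = 0.08485 + 4.59 × 0.2355² = 0.3394 kg·m².
T = 2π√(0.3394/(4.59 × 9.82 × 0.2355)) = 1.12 s.

1.12 s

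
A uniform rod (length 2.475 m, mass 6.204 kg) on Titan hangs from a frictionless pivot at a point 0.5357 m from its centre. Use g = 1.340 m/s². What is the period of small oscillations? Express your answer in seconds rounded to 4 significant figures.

6.622 s

For a physical pendulum T = 2π√(I/(mgd)), with d = 0.53570 m from pivot to centre of mass.
I_cm = mL²/12 = 6.204 × 2.475²/12 = 3.1669 kg·m²; I = I_cm + md² = 3.1669 + 6.204 × 0.53570² = 4.9473 kg·m².
T = 2π√(4.9473/(6.204 × 1.340 × 0.53570)) = 6.622 s.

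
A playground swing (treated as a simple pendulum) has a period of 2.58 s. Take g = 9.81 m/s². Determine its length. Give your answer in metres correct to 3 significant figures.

From T = 2π√(L/g), L = gT²/(4π²) = 9.81 × 2.580²/(4π²) = 1.65 m.

1.65 m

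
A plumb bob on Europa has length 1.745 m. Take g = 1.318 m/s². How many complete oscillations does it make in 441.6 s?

T = 2π√(L/g) = 2π√(1.745/1.318) = 7.2297 s.
Number of complete oscillations = ⌊441.6/7.2297⌋ = ⌊61.081⌋ = 61.

61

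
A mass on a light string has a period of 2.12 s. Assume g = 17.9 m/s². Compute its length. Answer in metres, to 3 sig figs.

From T = 2π√(L/g), L = gT²/(4π²) = 17.9 × 2.120²/(4π²) = 2.04 m.

2.04 m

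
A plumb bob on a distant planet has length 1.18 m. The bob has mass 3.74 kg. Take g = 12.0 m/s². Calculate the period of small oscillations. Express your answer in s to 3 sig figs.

T = 2π√(L/g) = 2π√(1.18/12.0) = 2π × 0.3136 = 1.97 s.

1.97 s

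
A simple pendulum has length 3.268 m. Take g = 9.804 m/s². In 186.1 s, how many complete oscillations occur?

51

T = 2π√(L/g) = 2π√(3.268/9.804) = 3.6276 s.
Number of complete oscillations = ⌊186.1/3.6276⌋ = ⌊51.301⌋ = 51.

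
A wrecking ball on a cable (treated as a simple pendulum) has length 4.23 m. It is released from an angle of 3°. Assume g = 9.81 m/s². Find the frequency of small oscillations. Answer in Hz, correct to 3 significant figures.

0.242 Hz

T = 2π√(L/g) = 2π√(4.23/9.81) = 4.126 s, so f = 1/T = 0.242 Hz.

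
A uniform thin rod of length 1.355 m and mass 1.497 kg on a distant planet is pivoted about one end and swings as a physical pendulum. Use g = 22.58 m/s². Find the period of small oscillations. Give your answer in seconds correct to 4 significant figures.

For a physical pendulum T = 2π√(I/(mgd)), with d = 0.67750 m from pivot to centre of mass.
I_cm = mL²/12 = 1.497 × 1.355²/12 = 0.22904 kg·m²; I = I_cm + md² = 0.22904 + 1.497 × 0.67750² = 0.91618 kg·m².
T = 2π√(0.91618/(1.497 × 22.58 × 0.67750)) = 1.257 s.

1.257 s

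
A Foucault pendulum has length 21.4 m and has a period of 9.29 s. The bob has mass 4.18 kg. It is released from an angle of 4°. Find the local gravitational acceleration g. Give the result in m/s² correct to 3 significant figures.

9.79 m/s²

From T = 2π√(L/g), g = 4π²L/T² = 4π² × 21.4/9.290² = 9.79 m/s².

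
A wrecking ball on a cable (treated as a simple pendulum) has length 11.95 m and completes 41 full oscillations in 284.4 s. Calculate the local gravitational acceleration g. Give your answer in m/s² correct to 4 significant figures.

T = 284.4/41 = 6.9366 s.
From T = 2π√(L/g), g = 4π²L/T² = 4π² × 11.95/6.9366² = 9.805 m/s².

9.805 m/s²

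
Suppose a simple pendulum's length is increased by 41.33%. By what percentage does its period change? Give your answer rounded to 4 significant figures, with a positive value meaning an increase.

T ∝ √L, so T'/T = √(1.4133) = 1.1888.
Percentage change in T = (1.1888 − 1) × 100% = 18.88%.

18.88%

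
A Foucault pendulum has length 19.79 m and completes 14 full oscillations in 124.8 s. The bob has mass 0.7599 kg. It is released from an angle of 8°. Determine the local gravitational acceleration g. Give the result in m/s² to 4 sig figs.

9.832 m/s²

T = 124.8/14 = 8.9143 s.
From T = 2π√(L/g), g = 4π²L/T² = 4π² × 19.79/8.9143² = 9.832 m/s².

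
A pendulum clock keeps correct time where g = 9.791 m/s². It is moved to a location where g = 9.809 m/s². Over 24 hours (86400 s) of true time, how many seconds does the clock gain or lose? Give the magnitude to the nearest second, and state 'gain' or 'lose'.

The clock's period scales as T ∝ 1/√g, so T'/T = √(9.791/9.809) = 0.999082.
In 86400 s of true time the clock registers 86400/0.999082 = 86479.4 s, so it gains 79 s.

gain 79 s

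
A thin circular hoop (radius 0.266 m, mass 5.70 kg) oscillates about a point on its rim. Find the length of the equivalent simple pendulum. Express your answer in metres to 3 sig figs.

The equivalent simple-pendulum length is L_eq = I/(md), where I is about the pivot and d = 0.2660 m.
I_cm = mR² = 0.4033 kg·m², so I = I_cm + md² = 0.4033 + 0.4033 = 0.8066 kg·m².
L_eq = 0.8066/(5.70 × 0.2660) = 0.532 m.

0.532 m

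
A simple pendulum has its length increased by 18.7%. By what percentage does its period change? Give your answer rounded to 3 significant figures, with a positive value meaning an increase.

T ∝ √L, so T'/T = √(1.187) = 1.089.
Percentage change in T = (1.089 − 1) × 100% = 8.95%.

8.95%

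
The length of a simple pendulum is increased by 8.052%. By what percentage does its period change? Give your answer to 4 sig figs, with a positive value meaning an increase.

T ∝ √L, so T'/T = √(1.0805) = 1.0395.
Percentage change in T = (1.0395 − 1) × 100% = 3.948%.

3.948%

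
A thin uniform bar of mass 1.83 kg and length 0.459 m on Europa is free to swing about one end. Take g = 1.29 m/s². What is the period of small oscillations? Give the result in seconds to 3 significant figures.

3.06 s

For a physical pendulum T = 2π√(I/(mgd)), with d = 0.2295 m from pivot to centre of mass.
I_cm = mL²/12 = 1.83 × 0.459²/12 = 0.03213 kg·m²; I = I_cm + md² = 0.03213 + 1.83 × 0.2295² = 0.1285 kg·m².
T = 2π√(0.1285/(1.83 × 1.29 × 0.2295)) = 3.06 s.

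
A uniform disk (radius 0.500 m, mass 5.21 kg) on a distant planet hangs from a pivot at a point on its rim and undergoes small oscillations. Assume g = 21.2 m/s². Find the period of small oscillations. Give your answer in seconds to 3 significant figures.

1.18 s

I_cm = ½mr² = 0.6512 kg·m². The pivot is at distance d = 0.500 m from the centre of mass.
By the parallel-axis theorem, I = I_cm + md² = 0.6512 + 1.302 = 1.954 kg·m².
T = 2π√(I/(mgd)) = 2π√(1.954/(5.21 × 21.2 × 0.500)) = 1.18 s.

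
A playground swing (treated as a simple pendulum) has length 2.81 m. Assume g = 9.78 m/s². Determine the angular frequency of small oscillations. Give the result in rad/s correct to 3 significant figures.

1.87 rad/s

ω = √(g/L) = √(9.78/2.81) = 1.87 rad/s.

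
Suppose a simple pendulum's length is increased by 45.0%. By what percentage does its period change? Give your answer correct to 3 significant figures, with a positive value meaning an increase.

T ∝ √L, so T'/T = √(1.450) = 1.204.
Percentage change in T = (1.204 − 1) × 100% = 20.4%.

20.4%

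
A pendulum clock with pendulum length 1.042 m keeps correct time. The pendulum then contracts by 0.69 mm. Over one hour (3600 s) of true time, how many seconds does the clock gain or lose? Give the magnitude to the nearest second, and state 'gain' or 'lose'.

gain 1 s

T ∝ √L, so T'/T = √(1.04131/1.042) = 0.999669.
In 3600 s of true time the clock registers 3600/0.999669 = 3601.2 s, so it gains 1 s.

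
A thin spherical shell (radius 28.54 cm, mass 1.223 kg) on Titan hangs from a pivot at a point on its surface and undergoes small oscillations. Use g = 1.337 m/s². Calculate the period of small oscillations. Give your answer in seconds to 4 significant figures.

I_cm = (2/3)mr² = 0.066411 kg·m². The pivot is at distance d = 0.2854 m from the centre of mass.
By the parallel-axis theorem, I = I_cm + md² = 0.066411 + 0.099617 = 0.16603 kg·m².
T = 2π√(I/(mgd)) = 2π√(0.16603/(1.223 × 1.337 × 0.2854)) = 3.748 s.

3.748 s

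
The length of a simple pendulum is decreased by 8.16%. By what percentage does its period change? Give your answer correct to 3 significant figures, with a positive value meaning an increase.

T ∝ √L, so T'/T = √(0.9184) = 0.9583.
Percentage change in T = (0.9583 − 1) × 100% = -4.17%.

-4.17%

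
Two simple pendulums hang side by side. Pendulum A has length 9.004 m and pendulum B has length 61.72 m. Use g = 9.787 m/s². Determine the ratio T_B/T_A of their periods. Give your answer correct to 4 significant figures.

2.618

T ∝ √L, so T_B/T_A = √(L_B/L_A) = √(61.72/9.004) = 2.618.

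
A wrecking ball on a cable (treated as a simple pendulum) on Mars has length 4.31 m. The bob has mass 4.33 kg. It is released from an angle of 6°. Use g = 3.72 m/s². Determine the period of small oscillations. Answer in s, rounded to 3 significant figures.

T = 2π√(L/g) = 2π√(4.31/3.72) = 2π × 1.076 = 6.76 s.

6.76 s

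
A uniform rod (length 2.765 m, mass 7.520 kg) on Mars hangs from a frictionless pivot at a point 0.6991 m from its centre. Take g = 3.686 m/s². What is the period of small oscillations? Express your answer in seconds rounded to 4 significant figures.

For a physical pendulum T = 2π√(I/(mgd)), with d = 0.69910 m from pivot to centre of mass.
I_cm = mL²/12 = 7.520 × 2.765²/12 = 4.7910 kg·m²; I = I_cm + md² = 4.7910 + 7.520 × 0.69910² = 8.4663 kg·m².
T = 2π√(8.4663/(7.520 × 3.686 × 0.69910)) = 4.153 s.

4.153 s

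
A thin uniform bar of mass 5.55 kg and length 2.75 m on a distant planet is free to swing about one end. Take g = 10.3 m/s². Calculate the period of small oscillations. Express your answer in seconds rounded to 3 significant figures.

2.65 s

For a physical pendulum T = 2π√(I/(mgd)), with d = 1.375 m from pivot to centre of mass.
I_cm = mL²/12 = 5.55 × 2.75²/12 = 3.498 kg·m²; I = I_cm + md² = 3.498 + 5.55 × 1.375² = 13.99 kg·m².
T = 2π√(13.99/(5.55 × 10.3 × 1.375)) = 2.65 s.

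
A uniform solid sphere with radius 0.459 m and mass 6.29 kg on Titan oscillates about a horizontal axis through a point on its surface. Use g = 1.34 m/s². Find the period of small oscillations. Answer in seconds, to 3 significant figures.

I_cm = (2/5)mr² = 0.5301 kg·m². The pivot is at distance d = 0.459 m from the centre of mass.
By the parallel-axis theorem, I = I_cm + md² = 0.5301 + 1.325 = 1.855 kg·m².
T = 2π√(I/(mgd)) = 2π√(1.855/(6.29 × 1.34 × 0.459)) = 4.35 s.

4.35 s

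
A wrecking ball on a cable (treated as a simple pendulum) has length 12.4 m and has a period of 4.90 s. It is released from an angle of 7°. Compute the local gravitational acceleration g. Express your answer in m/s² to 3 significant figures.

20.4 m/s²

From T = 2π√(L/g), g = 4π²L/T² = 4π² × 12.4/4.900² = 20.4 m/s².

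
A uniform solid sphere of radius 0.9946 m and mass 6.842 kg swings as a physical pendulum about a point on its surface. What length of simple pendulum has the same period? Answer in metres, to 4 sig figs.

The equivalent simple-pendulum length is L_eq = I/(md), where I is about the pivot and d = 0.99460 m.
I_cm = (2/5)mR² = 2.7073 kg·m², so I = I_cm + md² = 2.7073 + 6.7683 = 9.4756 kg·m².
L_eq = 9.4756/(6.842 × 0.99460) = 1.392 m.

1.392 m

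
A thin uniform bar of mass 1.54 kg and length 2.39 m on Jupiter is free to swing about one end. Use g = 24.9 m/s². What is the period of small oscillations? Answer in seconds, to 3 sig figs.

1.59 s

For a physical pendulum T = 2π√(I/(mgd)), with d = 1.195 m from pivot to centre of mass.
I_cm = mL²/12 = 1.54 × 2.39²/12 = 0.7331 kg·m²; I = I_cm + md² = 0.7331 + 1.54 × 1.195² = 2.932 kg·m².
T = 2π√(2.932/(1.54 × 24.9 × 1.195)) = 1.59 s.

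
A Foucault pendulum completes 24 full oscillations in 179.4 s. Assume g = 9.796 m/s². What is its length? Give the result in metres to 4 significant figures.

13.86 m

T = 179.4/24 = 7.4750 s.
From T = 2π√(L/g), L = gT²/(4π²) = 9.796 × 7.4750²/(4π²) = 13.86 m.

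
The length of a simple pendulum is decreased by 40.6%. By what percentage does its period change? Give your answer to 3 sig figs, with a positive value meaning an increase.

T ∝ √L, so T'/T = √(0.5940) = 0.7707.
Percentage change in T = (0.7707 − 1) × 100% = -22.9%.

-22.9%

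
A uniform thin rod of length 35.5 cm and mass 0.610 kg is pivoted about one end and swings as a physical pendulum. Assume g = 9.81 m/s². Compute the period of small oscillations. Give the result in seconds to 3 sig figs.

For a physical pendulum T = 2π√(I/(mgd)), with d = 0.1775 m from pivot to centre of mass.
I_cm = mL²/12 = 0.610 × 0.355²/12 = 0.006406 kg·m²; I = I_cm + md² = 0.006406 + 0.610 × 0.1775² = 0.02563 kg·m².
T = 2π√(0.02563/(0.610 × 9.81 × 0.1775)) = 0.976 s.

0.976 s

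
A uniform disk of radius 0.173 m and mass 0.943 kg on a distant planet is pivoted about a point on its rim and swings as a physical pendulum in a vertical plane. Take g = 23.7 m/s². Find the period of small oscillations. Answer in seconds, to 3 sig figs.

0.657 s

I_cm = ½mr² = 0.01411 kg·m². The pivot is at distance d = 0.173 m from the centre of mass.
By the parallel-axis theorem, I = I_cm + md² = 0.01411 + 0.02822 = 0.04233 kg·m².
T = 2π√(I/(mgd)) = 2π√(0.04233/(0.943 × 23.7 × 0.173)) = 0.657 s.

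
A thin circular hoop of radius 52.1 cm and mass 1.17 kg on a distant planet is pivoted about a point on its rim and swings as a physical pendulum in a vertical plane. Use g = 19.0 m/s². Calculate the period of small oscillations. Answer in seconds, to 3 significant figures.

I_cm = mr² = 0.3176 kg·m². The pivot is at distance d = 0.521 m from the centre of mass.
By the parallel-axis theorem, I = I_cm + md² = 0.3176 + 0.3176 = 0.6352 kg·m².
T = 2π√(I/(mgd)) = 2π√(0.6352/(1.17 × 19.0 × 0.521)) = 1.47 s.

1.47 s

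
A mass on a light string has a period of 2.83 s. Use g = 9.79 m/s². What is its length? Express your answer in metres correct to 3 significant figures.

From T = 2π√(L/g), L = gT²/(4π²) = 9.79 × 2.830²/(4π²) = 1.99 m.

1.99 m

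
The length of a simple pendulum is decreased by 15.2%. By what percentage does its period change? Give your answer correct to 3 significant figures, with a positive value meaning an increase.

-7.91%

T ∝ √L, so T'/T = √(0.8480) = 0.9209.
Percentage change in T = (0.9209 − 1) × 100% = -7.91%.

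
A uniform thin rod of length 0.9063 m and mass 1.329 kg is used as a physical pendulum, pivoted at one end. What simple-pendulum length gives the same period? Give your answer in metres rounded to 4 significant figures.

0.6042 m

The equivalent simple-pendulum length is L_eq = I/(md), where I is about the pivot and d = 0.45315 m.
I_cm = (1/12)mL² = 0.090968 kg·m², so I = I_cm + md² = 0.090968 + 0.27290 = 0.36387 kg·m².
L_eq = 0.36387/(1.329 × 0.45315) = 0.6042 m.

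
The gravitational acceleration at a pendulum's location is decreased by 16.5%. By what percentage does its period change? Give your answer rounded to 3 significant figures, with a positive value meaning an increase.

T ∝ 1/√g, so T'/T = 1/√(0.8350) = 1.094.
Percentage change in T = (1.094 − 1) × 100% = 9.44%.

9.44%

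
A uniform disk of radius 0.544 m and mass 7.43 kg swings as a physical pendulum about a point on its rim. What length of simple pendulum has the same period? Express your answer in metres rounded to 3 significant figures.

The equivalent simple-pendulum length is L_eq = I/(md), where I is about the pivot and d = 0.5440 m.
I_cm = ½mR² = 1.099 kg·m², so I = I_cm + md² = 1.099 + 2.199 = 3.298 kg·m².
L_eq = 3.298/(7.43 × 0.5440) = 0.816 m.

0.816 m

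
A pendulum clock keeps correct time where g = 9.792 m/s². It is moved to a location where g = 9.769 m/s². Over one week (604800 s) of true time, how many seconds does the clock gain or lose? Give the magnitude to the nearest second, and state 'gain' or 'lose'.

lose 711 s

The clock's period scales as T ∝ 1/√g, so T'/T = √(9.792/9.769) = 1.00118.
In 604800 s of true time the clock registers 604800/1.00118 = 604089.3 s, so it loses 711 s.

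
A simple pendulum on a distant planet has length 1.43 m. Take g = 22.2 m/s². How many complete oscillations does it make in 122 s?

T = 2π√(L/g) = 2π√(1.43/22.2) = 1.595 s.
Number of complete oscillations = ⌊122/1.595⌋ = ⌊76.50⌋ = 76.

76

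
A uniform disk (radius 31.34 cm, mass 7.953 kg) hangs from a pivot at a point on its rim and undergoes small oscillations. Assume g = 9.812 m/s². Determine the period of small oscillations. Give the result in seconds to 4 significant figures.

I_cm = ½mr² = 0.39057 kg·m². The pivot is at distance d = 0.3134 m from the centre of mass.
By the parallel-axis theorem, I = I_cm + md² = 0.39057 + 0.78114 = 1.1717 kg·m².
T = 2π√(I/(mgd)) = 2π√(1.1717/(7.953 × 9.812 × 0.3134)) = 1.375 s.

1.375 s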